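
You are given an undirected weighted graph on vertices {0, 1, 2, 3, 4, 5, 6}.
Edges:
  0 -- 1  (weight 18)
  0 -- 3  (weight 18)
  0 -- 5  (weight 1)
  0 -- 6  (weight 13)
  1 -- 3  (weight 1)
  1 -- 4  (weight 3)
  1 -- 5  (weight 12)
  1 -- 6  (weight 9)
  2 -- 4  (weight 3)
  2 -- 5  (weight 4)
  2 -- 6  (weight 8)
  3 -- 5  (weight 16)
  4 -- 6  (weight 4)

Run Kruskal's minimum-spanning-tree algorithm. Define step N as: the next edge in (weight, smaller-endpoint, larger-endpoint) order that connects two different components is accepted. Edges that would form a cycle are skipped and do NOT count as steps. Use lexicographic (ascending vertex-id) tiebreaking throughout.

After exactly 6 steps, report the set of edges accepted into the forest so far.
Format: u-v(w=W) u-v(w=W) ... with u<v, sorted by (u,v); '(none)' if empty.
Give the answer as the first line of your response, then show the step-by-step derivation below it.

0-5(w=1) 1-3(w=1) 1-4(w=3) 2-4(w=3) 2-5(w=4) 4-6(w=4)

step 1: add edge 0-5 (w=1); MST = {0-5(w=1)}
step 2: add edge 1-3 (w=1); MST = {0-5(w=1) 1-3(w=1)}
step 3: add edge 1-4 (w=3); MST = {0-5(w=1) 1-3(w=1) 1-4(w=3)}
step 4: add edge 2-4 (w=3); MST = {0-5(w=1) 1-3(w=1) 1-4(w=3) 2-4(w=3)}
step 5: add edge 2-5 (w=4); MST = {0-5(w=1) 1-3(w=1) 1-4(w=3) 2-4(w=3) 2-5(w=4)}
step 6: add edge 4-6 (w=4); MST = {0-5(w=1) 1-3(w=1) 1-4(w=3) 2-4(w=3) 2-5(w=4) 4-6(w=4)}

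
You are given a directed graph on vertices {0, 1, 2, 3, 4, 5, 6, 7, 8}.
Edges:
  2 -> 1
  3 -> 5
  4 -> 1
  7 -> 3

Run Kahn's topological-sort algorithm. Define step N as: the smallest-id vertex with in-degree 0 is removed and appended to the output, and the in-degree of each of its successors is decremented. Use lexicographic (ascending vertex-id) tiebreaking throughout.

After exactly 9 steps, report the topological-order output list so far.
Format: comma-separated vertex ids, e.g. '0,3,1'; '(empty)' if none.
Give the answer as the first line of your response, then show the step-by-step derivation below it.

0,2,4,1,6,7,3,5,8

step 1: output 0; order=[0]; indeg=(0,2,0,1,0,1,0,0,0)
step 2: output 2; order=[0,2]; indeg=(0,1,0,1,0,1,0,0,0)
step 3: output 4; order=[0,2,4]; indeg=(0,0,0,1,0,1,0,0,0)
step 4: output 1; order=[0,2,4,1]; indeg=(0,0,0,1,0,1,0,0,0)
step 5: output 6; order=[0,2,4,1,6]; indeg=(0,0,0,1,0,1,0,0,0)
step 6: output 7; order=[0,2,4,1,6,7]; indeg=(0,0,0,0,0,1,0,0,0)
step 7: output 3; order=[0,2,4,1,6,7,3]; indeg=(0,0,0,0,0,0,0,0,0)
step 8: output 5; order=[0,2,4,1,6,7,3,5]; indeg=(0,0,0,0,0,0,0,0,0)
step 9: output 8; order=[0,2,4,1,6,7,3,5,8]; indeg=(0,0,0,0,0,0,0,0,0)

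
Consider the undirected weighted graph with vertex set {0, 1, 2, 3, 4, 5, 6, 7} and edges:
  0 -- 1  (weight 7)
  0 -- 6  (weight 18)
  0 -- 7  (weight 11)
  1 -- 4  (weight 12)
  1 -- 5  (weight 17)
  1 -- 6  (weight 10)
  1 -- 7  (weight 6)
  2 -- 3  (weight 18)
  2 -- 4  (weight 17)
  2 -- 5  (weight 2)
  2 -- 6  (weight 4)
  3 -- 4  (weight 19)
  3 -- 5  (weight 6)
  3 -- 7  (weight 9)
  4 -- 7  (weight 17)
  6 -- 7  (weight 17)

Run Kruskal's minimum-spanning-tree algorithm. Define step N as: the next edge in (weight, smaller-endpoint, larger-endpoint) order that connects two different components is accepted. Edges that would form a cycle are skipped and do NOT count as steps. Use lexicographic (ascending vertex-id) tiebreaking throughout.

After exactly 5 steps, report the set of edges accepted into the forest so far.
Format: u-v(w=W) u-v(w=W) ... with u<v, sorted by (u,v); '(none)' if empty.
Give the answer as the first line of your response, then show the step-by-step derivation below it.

0-1(w=7) 1-7(w=6) 2-5(w=2) 2-6(w=4) 3-5(w=6)

step 1: add edge 2-5 (w=2); MST = {2-5(w=2)}
step 2: add edge 2-6 (w=4); MST = {2-5(w=2) 2-6(w=4)}
step 3: add edge 1-7 (w=6); MST = {1-7(w=6) 2-5(w=2) 2-6(w=4)}
step 4: add edge 3-5 (w=6); MST = {1-7(w=6) 2-5(w=2) 2-6(w=4) 3-5(w=6)}
step 5: add edge 0-1 (w=7); MST = {0-1(w=7) 1-7(w=6) 2-5(w=2) 2-6(w=4) 3-5(w=6)}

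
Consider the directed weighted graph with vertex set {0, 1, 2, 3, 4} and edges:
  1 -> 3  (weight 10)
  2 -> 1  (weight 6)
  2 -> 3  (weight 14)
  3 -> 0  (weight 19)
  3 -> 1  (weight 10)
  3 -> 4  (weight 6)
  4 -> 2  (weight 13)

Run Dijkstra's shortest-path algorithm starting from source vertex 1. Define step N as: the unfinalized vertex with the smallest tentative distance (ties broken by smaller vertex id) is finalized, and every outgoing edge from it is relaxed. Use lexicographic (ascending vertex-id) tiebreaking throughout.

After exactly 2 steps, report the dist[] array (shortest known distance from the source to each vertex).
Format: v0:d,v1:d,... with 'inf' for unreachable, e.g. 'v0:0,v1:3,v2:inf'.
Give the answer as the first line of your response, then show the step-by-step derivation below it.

v0:29,v1:0,v2:inf,v3:10,v4:16

step 1: dist = v0:inf,v1:0,v2:inf,v3:10,v4:inf
step 2: dist = v0:29,v1:0,v2:inf,v3:10,v4:16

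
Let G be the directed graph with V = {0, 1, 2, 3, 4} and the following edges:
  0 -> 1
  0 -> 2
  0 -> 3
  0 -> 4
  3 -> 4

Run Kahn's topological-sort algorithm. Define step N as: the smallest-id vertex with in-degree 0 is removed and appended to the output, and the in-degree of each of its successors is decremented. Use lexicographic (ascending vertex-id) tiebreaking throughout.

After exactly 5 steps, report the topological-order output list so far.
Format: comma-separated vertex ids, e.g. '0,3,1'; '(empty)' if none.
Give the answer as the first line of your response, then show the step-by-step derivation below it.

0,1,2,3,4

step 1: output 0; order=[0]; indeg=(0,0,0,0,1)
step 2: output 1; order=[0,1]; indeg=(0,0,0,0,1)
step 3: output 2; order=[0,1,2]; indeg=(0,0,0,0,1)
step 4: output 3; order=[0,1,2,3]; indeg=(0,0,0,0,0)
step 5: output 4; order=[0,1,2,3,4]; indeg=(0,0,0,0,0)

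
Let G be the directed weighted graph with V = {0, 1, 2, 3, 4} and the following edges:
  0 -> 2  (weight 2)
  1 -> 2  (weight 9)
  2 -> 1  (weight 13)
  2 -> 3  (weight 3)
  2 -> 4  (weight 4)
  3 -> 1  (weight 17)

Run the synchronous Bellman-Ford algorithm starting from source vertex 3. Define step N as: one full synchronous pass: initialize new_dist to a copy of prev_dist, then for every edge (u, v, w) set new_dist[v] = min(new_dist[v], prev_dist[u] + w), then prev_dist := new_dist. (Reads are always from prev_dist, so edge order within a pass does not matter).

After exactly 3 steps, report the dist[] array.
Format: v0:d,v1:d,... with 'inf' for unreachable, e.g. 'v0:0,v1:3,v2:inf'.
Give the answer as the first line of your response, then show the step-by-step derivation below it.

v0:inf,v1:17,v2:26,v3:0,v4:30

step 1: dist = v0:inf,v1:17,v2:inf,v3:0,v4:inf
step 2: dist = v0:inf,v1:17,v2:26,v3:0,v4:inf
step 3: dist = v0:inf,v1:17,v2:26,v3:0,v4:30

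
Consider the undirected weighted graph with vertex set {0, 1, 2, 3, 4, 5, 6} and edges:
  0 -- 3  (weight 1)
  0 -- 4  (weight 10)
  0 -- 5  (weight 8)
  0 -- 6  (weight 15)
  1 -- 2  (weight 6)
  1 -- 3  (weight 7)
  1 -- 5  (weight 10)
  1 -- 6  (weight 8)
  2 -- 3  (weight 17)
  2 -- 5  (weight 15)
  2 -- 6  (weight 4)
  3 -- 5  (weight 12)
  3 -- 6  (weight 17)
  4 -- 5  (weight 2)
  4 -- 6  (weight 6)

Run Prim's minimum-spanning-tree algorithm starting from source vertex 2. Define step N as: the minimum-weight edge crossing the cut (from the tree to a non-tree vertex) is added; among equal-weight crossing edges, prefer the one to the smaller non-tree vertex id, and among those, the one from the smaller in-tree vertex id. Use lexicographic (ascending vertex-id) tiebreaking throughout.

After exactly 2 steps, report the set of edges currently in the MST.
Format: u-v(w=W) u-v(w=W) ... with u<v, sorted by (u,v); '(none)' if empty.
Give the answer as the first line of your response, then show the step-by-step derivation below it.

1-2(w=6) 2-6(w=4)

step 1: add edge 2-6 (w=4); MST = {2-6(w=4)}
step 2: add edge 1-2 (w=6); MST = {1-2(w=6) 2-6(w=4)}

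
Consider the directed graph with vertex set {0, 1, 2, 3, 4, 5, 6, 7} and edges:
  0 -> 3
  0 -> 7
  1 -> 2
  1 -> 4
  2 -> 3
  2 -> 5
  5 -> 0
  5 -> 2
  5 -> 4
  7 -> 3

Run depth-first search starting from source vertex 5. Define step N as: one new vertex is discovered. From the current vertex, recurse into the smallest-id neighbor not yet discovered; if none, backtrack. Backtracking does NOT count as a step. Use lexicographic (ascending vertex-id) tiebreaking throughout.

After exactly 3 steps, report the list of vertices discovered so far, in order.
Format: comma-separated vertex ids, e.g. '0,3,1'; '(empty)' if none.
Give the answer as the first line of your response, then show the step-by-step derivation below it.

5,0,3

step 1: discover 5; path=5; order=5
step 2: discover 0; path=5>0; order=5,0
step 3: discover 3; path=5>0>3; order=5,0,3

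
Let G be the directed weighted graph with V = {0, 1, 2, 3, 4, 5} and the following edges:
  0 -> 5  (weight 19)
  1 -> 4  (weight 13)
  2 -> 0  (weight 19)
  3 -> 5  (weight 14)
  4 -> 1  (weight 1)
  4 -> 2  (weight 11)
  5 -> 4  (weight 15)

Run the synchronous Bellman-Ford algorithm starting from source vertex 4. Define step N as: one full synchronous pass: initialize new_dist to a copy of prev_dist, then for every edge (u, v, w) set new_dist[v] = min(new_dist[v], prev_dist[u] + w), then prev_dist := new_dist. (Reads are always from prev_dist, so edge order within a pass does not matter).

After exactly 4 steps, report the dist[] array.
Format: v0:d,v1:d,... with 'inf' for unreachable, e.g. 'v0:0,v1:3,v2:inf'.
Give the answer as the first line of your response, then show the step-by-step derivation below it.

v0:30,v1:1,v2:11,v3:inf,v4:0,v5:49

step 1: dist = v0:inf,v1:1,v2:11,v3:inf,v4:0,v5:inf
step 2: dist = v0:30,v1:1,v2:11,v3:inf,v4:0,v5:inf
step 3: dist = v0:30,v1:1,v2:11,v3:inf,v4:0,v5:49
step 4: dist = v0:30,v1:1,v2:11,v3:inf,v4:0,v5:49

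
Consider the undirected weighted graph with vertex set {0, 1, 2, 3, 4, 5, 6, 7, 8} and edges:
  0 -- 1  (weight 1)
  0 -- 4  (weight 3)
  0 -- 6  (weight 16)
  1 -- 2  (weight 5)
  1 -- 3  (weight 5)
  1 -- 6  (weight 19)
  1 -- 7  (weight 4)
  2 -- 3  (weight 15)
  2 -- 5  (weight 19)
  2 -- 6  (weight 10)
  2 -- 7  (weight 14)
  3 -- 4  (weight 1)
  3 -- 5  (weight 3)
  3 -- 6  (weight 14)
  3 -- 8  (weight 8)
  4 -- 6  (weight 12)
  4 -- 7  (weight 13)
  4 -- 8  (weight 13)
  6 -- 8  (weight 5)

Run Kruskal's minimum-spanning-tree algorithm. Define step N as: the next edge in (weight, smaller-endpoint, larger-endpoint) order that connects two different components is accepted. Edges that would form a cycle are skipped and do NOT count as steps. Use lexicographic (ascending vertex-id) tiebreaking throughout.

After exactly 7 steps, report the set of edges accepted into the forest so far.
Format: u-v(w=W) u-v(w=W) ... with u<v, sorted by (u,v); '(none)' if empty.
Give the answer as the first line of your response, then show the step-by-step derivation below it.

0-1(w=1) 0-4(w=3) 1-2(w=5) 1-7(w=4) 3-4(w=1) 3-5(w=3) 6-8(w=5)

step 1: add edge 0-1 (w=1); MST = {0-1(w=1)}
step 2: add edge 3-4 (w=1); MST = {0-1(w=1) 3-4(w=1)}
step 3: add edge 0-4 (w=3); MST = {0-1(w=1) 0-4(w=3) 3-4(w=1)}
step 4: add edge 3-5 (w=3); MST = {0-1(w=1) 0-4(w=3) 3-4(w=1) 3-5(w=3)}
step 5: add edge 1-7 (w=4); MST = {0-1(w=1) 0-4(w=3) 1-7(w=4) 3-4(w=1) 3-5(w=3)}
step 6: add edge 1-2 (w=5); MST = {0-1(w=1) 0-4(w=3) 1-2(w=5) 1-7(w=4) 3-4(w=1) 3-5(w=3)}
step 7: add edge 6-8 (w=5); MST = {0-1(w=1) 0-4(w=3) 1-2(w=5) 1-7(w=4) 3-4(w=1) 3-5(w=3) 6-8(w=5)}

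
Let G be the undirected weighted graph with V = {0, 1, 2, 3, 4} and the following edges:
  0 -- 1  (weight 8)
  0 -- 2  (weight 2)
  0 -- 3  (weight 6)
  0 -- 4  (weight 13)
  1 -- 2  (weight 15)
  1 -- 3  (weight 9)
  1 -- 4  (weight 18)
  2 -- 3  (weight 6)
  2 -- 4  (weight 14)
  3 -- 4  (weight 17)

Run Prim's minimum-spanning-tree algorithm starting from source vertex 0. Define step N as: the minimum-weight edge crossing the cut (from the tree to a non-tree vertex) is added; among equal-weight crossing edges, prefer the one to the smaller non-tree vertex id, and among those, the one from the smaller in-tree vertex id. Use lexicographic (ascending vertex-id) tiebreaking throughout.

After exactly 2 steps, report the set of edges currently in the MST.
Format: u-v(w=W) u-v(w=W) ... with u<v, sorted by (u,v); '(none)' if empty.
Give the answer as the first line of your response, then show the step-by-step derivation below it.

0-2(w=2) 0-3(w=6)

step 1: add edge 0-2 (w=2); MST = {0-2(w=2)}
step 2: add edge 0-3 (w=6); MST = {0-2(w=2) 0-3(w=6)}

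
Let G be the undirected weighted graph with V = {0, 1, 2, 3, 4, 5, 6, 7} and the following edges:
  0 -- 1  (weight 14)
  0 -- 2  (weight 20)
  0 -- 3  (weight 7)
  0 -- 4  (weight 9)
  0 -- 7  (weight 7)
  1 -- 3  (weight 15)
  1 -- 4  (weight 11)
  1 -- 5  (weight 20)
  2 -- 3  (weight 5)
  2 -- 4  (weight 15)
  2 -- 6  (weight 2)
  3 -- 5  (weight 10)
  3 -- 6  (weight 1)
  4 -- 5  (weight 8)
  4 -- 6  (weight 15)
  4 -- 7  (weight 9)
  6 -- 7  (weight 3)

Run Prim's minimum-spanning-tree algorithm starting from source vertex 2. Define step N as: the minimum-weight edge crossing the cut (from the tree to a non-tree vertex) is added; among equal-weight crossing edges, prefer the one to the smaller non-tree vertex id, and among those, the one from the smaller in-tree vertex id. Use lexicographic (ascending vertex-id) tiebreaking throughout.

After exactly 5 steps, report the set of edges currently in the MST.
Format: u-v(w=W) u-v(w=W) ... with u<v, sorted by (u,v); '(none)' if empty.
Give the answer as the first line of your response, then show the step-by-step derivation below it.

0-3(w=7) 0-4(w=9) 2-6(w=2) 3-6(w=1) 6-7(w=3)

step 1: add edge 2-6 (w=2); MST = {2-6(w=2)}
step 2: add edge 3-6 (w=1); MST = {2-6(w=2) 3-6(w=1)}
step 3: add edge 6-7 (w=3); MST = {2-6(w=2) 3-6(w=1) 6-7(w=3)}
step 4: add edge 0-3 (w=7); MST = {0-3(w=7) 2-6(w=2) 3-6(w=1) 6-7(w=3)}
step 5: add edge 0-4 (w=9); MST = {0-3(w=7) 0-4(w=9) 2-6(w=2) 3-6(w=1) 6-7(w=3)}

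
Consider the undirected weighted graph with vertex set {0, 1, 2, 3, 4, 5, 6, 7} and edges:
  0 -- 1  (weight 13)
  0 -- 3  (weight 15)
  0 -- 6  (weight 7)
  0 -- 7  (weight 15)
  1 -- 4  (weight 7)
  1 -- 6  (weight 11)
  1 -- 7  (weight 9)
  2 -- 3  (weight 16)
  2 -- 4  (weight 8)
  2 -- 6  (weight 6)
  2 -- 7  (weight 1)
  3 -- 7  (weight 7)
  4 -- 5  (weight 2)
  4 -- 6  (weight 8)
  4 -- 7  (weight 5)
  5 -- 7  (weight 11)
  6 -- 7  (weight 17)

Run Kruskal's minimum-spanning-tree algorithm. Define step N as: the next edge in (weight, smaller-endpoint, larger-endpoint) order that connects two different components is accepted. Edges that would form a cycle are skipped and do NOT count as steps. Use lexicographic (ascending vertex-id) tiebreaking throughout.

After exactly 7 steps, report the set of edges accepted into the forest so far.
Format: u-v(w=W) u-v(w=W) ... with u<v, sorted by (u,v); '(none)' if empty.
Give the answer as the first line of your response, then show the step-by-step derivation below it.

0-6(w=7) 1-4(w=7) 2-6(w=6) 2-7(w=1) 3-7(w=7) 4-5(w=2) 4-7(w=5)

step 1: add edge 2-7 (w=1); MST = {2-7(w=1)}
step 2: add edge 4-5 (w=2); MST = {2-7(w=1) 4-5(w=2)}
step 3: add edge 4-7 (w=5); MST = {2-7(w=1) 4-5(w=2) 4-7(w=5)}
step 4: add edge 2-6 (w=6); MST = {2-6(w=6) 2-7(w=1) 4-5(w=2) 4-7(w=5)}
step 5: add edge 0-6 (w=7); MST = {0-6(w=7) 2-6(w=6) 2-7(w=1) 4-5(w=2) 4-7(w=5)}
step 6: add edge 1-4 (w=7); MST = {0-6(w=7) 1-4(w=7) 2-6(w=6) 2-7(w=1) 4-5(w=2) 4-7(w=5)}
step 7: add edge 3-7 (w=7); MST = {0-6(w=7) 1-4(w=7) 2-6(w=6) 2-7(w=1) 3-7(w=7) 4-5(w=2) 4-7(w=5)}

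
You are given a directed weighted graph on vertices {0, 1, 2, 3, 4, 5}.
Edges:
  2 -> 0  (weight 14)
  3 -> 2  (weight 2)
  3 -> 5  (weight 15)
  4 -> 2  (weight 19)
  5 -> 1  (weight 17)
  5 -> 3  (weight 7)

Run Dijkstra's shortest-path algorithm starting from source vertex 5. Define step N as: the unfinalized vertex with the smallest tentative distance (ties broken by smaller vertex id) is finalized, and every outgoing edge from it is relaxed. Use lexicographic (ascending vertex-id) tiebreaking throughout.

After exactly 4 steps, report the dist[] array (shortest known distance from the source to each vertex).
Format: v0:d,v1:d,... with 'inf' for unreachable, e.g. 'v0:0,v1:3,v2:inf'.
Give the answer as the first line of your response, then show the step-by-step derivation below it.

v0:23,v1:17,v2:9,v3:7,v4:inf,v5:0

step 1: dist = v0:inf,v1:17,v2:inf,v3:7,v4:inf,v5:0
step 2: dist = v0:inf,v1:17,v2:9,v3:7,v4:inf,v5:0
step 3: dist = v0:23,v1:17,v2:9,v3:7,v4:inf,v5:0
step 4: dist = v0:23,v1:17,v2:9,v3:7,v4:inf,v5:0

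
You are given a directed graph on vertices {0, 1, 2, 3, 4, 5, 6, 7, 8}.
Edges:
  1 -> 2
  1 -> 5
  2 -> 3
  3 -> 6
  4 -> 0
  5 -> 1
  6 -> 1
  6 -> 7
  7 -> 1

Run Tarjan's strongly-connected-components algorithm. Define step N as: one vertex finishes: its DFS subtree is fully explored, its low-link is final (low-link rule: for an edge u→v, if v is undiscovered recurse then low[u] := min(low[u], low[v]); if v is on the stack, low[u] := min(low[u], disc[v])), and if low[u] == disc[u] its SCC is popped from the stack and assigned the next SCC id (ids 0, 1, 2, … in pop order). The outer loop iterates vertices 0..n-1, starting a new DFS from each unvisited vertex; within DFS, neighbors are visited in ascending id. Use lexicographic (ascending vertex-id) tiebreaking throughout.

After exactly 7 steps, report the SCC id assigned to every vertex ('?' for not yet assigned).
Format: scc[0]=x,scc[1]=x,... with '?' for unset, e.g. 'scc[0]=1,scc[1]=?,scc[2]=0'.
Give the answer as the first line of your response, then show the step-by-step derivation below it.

scc[0]=0,scc[1]=1,scc[2]=1,scc[3]=1,scc[4]=?,scc[5]=1,scc[6]=1,scc[7]=1,scc[8]=?

step 1: low=(low[0]=0,low[1]=?,low[2]=?,low[3]=?,low[4]=?,low[5]=?,low[6]=?,low[7]=?,low[8]=?); scc=(scc[0]=0,scc[1]=?,scc[2]=?,scc[3]=?,scc[4]=?,scc[5]=?,scc[6]=?,scc[7]=?,scc[8]=?)
step 2: low=(low[0]=0,low[1]=1,low[2]=2,low[3]=3,low[4]=?,low[5]=?,low[6]=1,low[7]=1,low[8]=?); scc=(scc[0]=0,scc[1]=?,scc[2]=?,scc[3]=?,scc[4]=?,scc[5]=?,scc[6]=?,scc[7]=?,scc[8]=?)
step 3: low=(low[0]=0,low[1]=1,low[2]=2,low[3]=3,low[4]=?,low[5]=?,low[6]=1,low[7]=1,low[8]=?); scc=(scc[0]=0,scc[1]=?,scc[2]=?,scc[3]=?,scc[4]=?,scc[5]=?,scc[6]=?,scc[7]=?,scc[8]=?)
step 4: low=(low[0]=0,low[1]=1,low[2]=2,low[3]=1,low[4]=?,low[5]=?,low[6]=1,low[7]=1,low[8]=?); scc=(scc[0]=0,scc[1]=?,scc[2]=?,scc[3]=?,scc[4]=?,scc[5]=?,scc[6]=?,scc[7]=?,scc[8]=?)
step 5: low=(low[0]=0,low[1]=1,low[2]=1,low[3]=1,low[4]=?,low[5]=?,low[6]=1,low[7]=1,low[8]=?); scc=(scc[0]=0,scc[1]=?,scc[2]=?,scc[3]=?,scc[4]=?,scc[5]=?,scc[6]=?,scc[7]=?,scc[8]=?)
step 6: low=(low[0]=0,low[1]=1,low[2]=1,low[3]=1,low[4]=?,low[5]=1,low[6]=1,low[7]=1,low[8]=?); scc=(scc[0]=0,scc[1]=?,scc[2]=?,scc[3]=?,scc[4]=?,scc[5]=?,scc[6]=?,scc[7]=?,scc[8]=?)
step 7: low=(low[0]=0,low[1]=1,low[2]=1,low[3]=1,low[4]=?,low[5]=1,low[6]=1,low[7]=1,low[8]=?); scc=(scc[0]=0,scc[1]=1,scc[2]=1,scc[3]=1,scc[4]=?,scc[5]=1,scc[6]=1,scc[7]=1,scc[8]=?)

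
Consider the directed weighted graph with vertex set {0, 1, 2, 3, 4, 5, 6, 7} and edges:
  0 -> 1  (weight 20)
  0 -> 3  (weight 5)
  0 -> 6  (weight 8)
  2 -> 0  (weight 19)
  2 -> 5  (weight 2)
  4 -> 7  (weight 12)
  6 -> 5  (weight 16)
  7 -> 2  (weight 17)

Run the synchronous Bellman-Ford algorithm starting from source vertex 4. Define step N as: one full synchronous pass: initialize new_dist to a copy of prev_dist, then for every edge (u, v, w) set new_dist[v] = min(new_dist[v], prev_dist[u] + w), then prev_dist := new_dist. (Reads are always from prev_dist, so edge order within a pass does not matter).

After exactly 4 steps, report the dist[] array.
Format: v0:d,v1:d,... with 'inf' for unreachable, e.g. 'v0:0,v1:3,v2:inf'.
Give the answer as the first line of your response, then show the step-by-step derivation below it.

v0:48,v1:68,v2:29,v3:53,v4:0,v5:31,v6:56,v7:12

step 1: dist = v0:inf,v1:inf,v2:inf,v3:inf,v4:0,v5:inf,v6:inf,v7:12
step 2: dist = v0:inf,v1:inf,v2:29,v3:inf,v4:0,v5:inf,v6:inf,v7:12
step 3: dist = v0:48,v1:inf,v2:29,v3:inf,v4:0,v5:31,v6:inf,v7:12
step 4: dist = v0:48,v1:68,v2:29,v3:53,v4:0,v5:31,v6:56,v7:12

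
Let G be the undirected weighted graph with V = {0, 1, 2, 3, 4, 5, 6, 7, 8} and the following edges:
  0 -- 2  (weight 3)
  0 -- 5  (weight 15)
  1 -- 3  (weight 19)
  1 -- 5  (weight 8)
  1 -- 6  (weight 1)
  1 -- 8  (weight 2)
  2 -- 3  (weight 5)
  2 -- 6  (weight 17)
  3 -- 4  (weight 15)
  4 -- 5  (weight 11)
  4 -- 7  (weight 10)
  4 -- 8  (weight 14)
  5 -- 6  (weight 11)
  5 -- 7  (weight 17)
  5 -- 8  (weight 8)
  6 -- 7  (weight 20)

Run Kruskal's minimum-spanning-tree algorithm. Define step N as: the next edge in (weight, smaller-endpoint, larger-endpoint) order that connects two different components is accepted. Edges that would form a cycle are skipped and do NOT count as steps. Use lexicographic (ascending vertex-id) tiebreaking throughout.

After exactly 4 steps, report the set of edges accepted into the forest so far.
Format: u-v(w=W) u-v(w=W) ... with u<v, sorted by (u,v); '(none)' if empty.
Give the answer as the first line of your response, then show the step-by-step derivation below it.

0-2(w=3) 1-6(w=1) 1-8(w=2) 2-3(w=5)

step 1: add edge 1-6 (w=1); MST = {1-6(w=1)}
step 2: add edge 1-8 (w=2); MST = {1-6(w=1) 1-8(w=2)}
step 3: add edge 0-2 (w=3); MST = {0-2(w=3) 1-6(w=1) 1-8(w=2)}
step 4: add edge 2-3 (w=5); MST = {0-2(w=3) 1-6(w=1) 1-8(w=2) 2-3(w=5)}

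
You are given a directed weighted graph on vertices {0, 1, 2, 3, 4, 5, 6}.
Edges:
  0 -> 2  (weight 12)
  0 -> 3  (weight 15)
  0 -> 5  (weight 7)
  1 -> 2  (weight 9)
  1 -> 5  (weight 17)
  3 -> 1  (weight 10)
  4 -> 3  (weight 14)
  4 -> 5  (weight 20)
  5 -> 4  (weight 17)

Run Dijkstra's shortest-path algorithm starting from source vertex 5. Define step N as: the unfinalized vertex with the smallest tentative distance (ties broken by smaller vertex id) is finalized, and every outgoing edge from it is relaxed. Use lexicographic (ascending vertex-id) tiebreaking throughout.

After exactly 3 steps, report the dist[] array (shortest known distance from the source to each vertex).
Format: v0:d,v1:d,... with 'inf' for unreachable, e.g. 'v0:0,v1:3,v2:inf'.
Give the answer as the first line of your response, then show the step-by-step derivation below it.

v0:inf,v1:41,v2:inf,v3:31,v4:17,v5:0,v6:inf

step 1: dist = v0:inf,v1:inf,v2:inf,v3:inf,v4:17,v5:0,v6:inf
step 2: dist = v0:inf,v1:inf,v2:inf,v3:31,v4:17,v5:0,v6:inf
step 3: dist = v0:inf,v1:41,v2:inf,v3:31,v4:17,v5:0,v6:inf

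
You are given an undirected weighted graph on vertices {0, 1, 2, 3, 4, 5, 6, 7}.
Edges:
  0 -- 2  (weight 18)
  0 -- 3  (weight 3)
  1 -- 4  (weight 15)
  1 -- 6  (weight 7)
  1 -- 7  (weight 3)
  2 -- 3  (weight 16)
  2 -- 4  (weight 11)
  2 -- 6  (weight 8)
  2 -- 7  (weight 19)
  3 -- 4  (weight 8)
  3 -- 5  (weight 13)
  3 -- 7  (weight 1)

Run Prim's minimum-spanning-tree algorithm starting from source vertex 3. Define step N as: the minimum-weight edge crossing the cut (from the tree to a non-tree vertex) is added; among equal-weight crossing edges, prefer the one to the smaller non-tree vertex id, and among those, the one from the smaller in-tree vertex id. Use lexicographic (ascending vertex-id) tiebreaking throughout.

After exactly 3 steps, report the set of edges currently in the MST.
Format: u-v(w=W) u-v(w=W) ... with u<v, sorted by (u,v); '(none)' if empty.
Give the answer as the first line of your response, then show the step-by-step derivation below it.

0-3(w=3) 1-7(w=3) 3-7(w=1)

step 1: add edge 3-7 (w=1); MST = {3-7(w=1)}
step 2: add edge 0-3 (w=3); MST = {0-3(w=3) 3-7(w=1)}
step 3: add edge 1-7 (w=3); MST = {0-3(w=3) 1-7(w=3) 3-7(w=1)}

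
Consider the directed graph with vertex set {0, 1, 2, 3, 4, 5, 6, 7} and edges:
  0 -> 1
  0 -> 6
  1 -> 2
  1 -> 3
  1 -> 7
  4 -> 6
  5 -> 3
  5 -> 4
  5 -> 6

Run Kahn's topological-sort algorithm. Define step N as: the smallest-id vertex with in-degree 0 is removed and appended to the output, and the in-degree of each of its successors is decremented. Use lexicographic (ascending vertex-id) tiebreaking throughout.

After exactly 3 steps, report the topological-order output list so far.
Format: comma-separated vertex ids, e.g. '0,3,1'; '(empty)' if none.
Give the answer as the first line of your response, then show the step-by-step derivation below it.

0,1,2

step 1: output 0; order=[0]; indeg=(0,0,1,2,1,0,2,1)
step 2: output 1; order=[0,1]; indeg=(0,0,0,1,1,0,2,0)
step 3: output 2; order=[0,1,2]; indeg=(0,0,0,1,1,0,2,0)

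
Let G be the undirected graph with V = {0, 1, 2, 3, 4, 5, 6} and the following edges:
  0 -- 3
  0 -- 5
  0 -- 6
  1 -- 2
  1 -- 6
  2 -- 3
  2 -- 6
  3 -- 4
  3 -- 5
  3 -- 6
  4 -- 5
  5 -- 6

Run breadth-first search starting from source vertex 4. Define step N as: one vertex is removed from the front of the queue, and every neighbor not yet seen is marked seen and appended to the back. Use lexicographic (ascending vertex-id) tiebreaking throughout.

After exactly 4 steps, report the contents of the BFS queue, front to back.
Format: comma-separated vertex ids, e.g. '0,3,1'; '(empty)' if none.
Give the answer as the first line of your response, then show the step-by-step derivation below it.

2,6

step 1: dequeue 4; queue=[3,5]; order=4
step 2: dequeue 3; queue=[5,0,2,6]; order=4,3
step 3: dequeue 5; queue=[0,2,6]; order=4,3,5
step 4: dequeue 0; queue=[2,6]; order=4,3,5,0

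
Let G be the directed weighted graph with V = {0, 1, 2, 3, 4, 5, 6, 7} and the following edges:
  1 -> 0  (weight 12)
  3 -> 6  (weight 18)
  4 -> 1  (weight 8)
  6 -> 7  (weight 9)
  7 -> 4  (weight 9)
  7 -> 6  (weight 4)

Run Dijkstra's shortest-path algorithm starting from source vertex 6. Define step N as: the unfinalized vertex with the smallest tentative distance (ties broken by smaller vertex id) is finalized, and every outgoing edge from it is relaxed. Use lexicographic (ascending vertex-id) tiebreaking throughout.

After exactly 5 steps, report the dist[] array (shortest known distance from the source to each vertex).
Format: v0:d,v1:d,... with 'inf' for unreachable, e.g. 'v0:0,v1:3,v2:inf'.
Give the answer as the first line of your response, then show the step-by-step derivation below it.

v0:38,v1:26,v2:inf,v3:inf,v4:18,v5:inf,v6:0,v7:9

step 1: dist = v0:inf,v1:inf,v2:inf,v3:inf,v4:inf,v5:inf,v6:0,v7:9
step 2: dist = v0:inf,v1:inf,v2:inf,v3:inf,v4:18,v5:inf,v6:0,v7:9
step 3: dist = v0:inf,v1:26,v2:inf,v3:inf,v4:18,v5:inf,v6:0,v7:9
step 4: dist = v0:38,v1:26,v2:inf,v3:inf,v4:18,v5:inf,v6:0,v7:9
step 5: dist = v0:38,v1:26,v2:inf,v3:inf,v4:18,v5:inf,v6:0,v7:9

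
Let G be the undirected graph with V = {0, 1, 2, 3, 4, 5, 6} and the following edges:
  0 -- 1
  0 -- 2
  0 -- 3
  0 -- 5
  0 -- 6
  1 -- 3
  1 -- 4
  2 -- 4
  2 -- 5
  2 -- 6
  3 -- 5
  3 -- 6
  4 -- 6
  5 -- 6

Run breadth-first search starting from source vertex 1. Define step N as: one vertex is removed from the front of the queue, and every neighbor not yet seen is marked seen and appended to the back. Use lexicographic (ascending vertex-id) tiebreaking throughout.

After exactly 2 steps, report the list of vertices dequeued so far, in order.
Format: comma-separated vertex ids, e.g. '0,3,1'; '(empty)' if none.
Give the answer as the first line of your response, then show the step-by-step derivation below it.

1,0

step 1: dequeue 1; queue=[0,3,4]; order=1
step 2: dequeue 0; queue=[3,4,2,5,6]; order=1,0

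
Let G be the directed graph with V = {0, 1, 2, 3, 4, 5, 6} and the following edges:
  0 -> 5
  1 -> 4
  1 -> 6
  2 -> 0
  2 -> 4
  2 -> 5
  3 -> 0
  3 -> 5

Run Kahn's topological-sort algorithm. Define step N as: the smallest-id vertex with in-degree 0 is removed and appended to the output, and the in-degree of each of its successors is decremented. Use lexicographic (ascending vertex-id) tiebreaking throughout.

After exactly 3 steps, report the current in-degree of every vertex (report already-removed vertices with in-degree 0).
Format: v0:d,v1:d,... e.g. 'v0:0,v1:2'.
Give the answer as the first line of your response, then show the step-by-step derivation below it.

v0:0,v1:0,v2:0,v3:0,v4:0,v5:1,v6:0

step 1: output 1; order=[1]; indeg=(2,0,0,0,1,3,0)
step 2: output 2; order=[1,2]; indeg=(1,0,0,0,0,2,0)
step 3: output 3; order=[1,2,3]; indeg=(0,0,0,0,0,1,0)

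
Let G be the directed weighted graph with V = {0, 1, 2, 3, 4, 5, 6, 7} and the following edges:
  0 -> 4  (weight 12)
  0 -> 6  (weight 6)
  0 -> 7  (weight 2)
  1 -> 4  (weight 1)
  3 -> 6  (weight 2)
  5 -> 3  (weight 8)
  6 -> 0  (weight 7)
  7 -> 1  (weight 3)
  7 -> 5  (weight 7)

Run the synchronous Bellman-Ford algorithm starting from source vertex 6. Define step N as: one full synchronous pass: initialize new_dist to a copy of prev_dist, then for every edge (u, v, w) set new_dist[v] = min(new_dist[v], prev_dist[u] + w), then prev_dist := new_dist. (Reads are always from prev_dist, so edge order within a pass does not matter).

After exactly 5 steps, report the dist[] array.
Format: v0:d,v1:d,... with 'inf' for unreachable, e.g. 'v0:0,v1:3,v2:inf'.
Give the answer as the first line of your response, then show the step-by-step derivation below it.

v0:7,v1:12,v2:inf,v3:24,v4:13,v5:16,v6:0,v7:9

step 1: dist = v0:7,v1:inf,v2:inf,v3:inf,v4:inf,v5:inf,v6:0,v7:inf
step 2: dist = v0:7,v1:inf,v2:inf,v3:inf,v4:19,v5:inf,v6:0,v7:9
step 3: dist = v0:7,v1:12,v2:inf,v3:inf,v4:19,v5:16,v6:0,v7:9
step 4: dist = v0:7,v1:12,v2:inf,v3:24,v4:13,v5:16,v6:0,v7:9
step 5: dist = v0:7,v1:12,v2:inf,v3:24,v4:13,v5:16,v6:0,v7:9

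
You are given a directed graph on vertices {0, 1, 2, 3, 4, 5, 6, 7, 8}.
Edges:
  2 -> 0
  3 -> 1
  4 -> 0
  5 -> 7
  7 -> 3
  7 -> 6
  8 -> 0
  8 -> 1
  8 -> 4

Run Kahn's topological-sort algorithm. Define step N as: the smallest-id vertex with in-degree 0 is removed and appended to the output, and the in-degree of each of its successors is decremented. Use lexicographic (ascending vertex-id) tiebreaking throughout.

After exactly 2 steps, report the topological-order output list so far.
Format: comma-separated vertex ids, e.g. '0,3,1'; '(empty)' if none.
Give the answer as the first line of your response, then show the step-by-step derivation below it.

2,5

step 1: output 2; order=[2]; indeg=(2,2,0,1,1,0,1,1,0)
step 2: output 5; order=[2,5]; indeg=(2,2,0,1,1,0,1,0,0)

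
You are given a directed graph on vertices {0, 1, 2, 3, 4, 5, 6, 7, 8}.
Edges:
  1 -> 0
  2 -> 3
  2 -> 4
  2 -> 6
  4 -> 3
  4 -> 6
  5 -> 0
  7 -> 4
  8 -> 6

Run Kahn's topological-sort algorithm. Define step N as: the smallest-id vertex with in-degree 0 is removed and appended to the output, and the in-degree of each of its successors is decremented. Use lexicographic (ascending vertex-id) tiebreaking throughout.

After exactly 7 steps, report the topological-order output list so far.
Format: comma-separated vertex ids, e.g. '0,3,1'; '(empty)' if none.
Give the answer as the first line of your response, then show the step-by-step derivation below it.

1,2,5,0,7,4,3

step 1: output 1; order=[1]; indeg=(1,0,0,2,2,0,3,0,0)
step 2: output 2; order=[1,2]; indeg=(1,0,0,1,1,0,2,0,0)
step 3: output 5; order=[1,2,5]; indeg=(0,0,0,1,1,0,2,0,0)
step 4: output 0; order=[1,2,5,0]; indeg=(0,0,0,1,1,0,2,0,0)
step 5: output 7; order=[1,2,5,0,7]; indeg=(0,0,0,1,0,0,2,0,0)
step 6: output 4; order=[1,2,5,0,7,4]; indeg=(0,0,0,0,0,0,1,0,0)
step 7: output 3; order=[1,2,5,0,7,4,3]; indeg=(0,0,0,0,0,0,1,0,0)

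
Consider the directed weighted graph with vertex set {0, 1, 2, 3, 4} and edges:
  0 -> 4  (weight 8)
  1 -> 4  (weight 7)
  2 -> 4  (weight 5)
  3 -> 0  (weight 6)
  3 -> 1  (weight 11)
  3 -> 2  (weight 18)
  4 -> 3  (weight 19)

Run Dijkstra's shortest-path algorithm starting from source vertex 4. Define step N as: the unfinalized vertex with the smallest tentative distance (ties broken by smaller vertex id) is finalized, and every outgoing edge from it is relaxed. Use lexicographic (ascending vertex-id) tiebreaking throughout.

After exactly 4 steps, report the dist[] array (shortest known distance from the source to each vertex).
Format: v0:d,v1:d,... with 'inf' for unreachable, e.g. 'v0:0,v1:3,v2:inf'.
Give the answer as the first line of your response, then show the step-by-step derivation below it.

v0:25,v1:30,v2:37,v3:19,v4:0

step 1: dist = v0:inf,v1:inf,v2:inf,v3:19,v4:0
step 2: dist = v0:25,v1:30,v2:37,v3:19,v4:0
step 3: dist = v0:25,v1:30,v2:37,v3:19,v4:0
step 4: dist = v0:25,v1:30,v2:37,v3:19,v4:0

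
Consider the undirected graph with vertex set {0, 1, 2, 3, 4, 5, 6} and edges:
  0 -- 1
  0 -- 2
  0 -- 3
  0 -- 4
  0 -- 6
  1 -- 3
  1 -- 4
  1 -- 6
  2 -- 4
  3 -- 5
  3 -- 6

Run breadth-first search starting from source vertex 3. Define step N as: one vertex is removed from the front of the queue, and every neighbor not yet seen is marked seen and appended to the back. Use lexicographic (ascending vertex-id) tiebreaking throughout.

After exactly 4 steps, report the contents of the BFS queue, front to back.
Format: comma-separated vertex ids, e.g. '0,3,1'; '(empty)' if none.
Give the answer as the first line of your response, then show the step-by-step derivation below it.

6,2,4

step 1: dequeue 3; queue=[0,1,5,6]; order=3
step 2: dequeue 0; queue=[1,5,6,2,4]; order=3,0
step 3: dequeue 1; queue=[5,6,2,4]; order=3,0,1
step 4: dequeue 5; queue=[6,2,4]; order=3,0,1,5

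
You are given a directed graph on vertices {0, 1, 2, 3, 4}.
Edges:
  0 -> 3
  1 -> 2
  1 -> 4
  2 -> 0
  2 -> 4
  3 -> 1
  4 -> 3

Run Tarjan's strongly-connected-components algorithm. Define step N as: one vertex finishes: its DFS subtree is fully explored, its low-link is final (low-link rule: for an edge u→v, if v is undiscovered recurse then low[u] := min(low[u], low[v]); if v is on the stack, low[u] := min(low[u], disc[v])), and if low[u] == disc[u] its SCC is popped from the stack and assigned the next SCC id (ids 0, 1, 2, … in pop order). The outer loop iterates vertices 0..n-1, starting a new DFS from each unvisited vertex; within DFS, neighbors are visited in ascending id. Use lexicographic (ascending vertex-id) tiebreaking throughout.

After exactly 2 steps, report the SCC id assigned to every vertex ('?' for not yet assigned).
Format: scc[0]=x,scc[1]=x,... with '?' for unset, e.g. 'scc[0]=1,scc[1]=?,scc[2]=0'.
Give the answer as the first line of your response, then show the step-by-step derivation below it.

scc[0]=?,scc[1]=?,scc[2]=?,scc[3]=?,scc[4]=?

step 1: low=(low[0]=0,low[1]=2,low[2]=0,low[3]=1,low[4]=1); scc=(scc[0]=?,scc[1]=?,scc[2]=?,scc[3]=?,scc[4]=?)
step 2: low=(low[0]=0,low[1]=2,low[2]=0,low[3]=1,low[4]=1); scc=(scc[0]=?,scc[1]=?,scc[2]=?,scc[3]=?,scc[4]=?)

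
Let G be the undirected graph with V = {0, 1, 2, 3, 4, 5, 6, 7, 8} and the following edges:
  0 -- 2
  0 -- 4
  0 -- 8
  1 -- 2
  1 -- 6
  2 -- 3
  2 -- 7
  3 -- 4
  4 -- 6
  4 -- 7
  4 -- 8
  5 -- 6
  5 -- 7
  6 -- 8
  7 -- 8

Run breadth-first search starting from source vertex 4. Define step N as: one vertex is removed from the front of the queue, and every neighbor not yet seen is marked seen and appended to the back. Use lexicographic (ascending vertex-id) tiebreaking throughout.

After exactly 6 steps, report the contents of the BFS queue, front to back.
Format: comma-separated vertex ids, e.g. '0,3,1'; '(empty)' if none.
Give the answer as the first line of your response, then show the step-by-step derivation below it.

2,1,5

step 1: dequeue 4; queue=[0,3,6,7,8]; order=4
step 2: dequeue 0; queue=[3,6,7,8,2]; order=4,0
step 3: dequeue 3; queue=[6,7,8,2]; order=4,0,3
step 4: dequeue 6; queue=[7,8,2,1,5]; order=4,0,3,6
step 5: dequeue 7; queue=[8,2,1,5]; order=4,0,3,6,7
step 6: dequeue 8; queue=[2,1,5]; order=4,0,3,6,7,8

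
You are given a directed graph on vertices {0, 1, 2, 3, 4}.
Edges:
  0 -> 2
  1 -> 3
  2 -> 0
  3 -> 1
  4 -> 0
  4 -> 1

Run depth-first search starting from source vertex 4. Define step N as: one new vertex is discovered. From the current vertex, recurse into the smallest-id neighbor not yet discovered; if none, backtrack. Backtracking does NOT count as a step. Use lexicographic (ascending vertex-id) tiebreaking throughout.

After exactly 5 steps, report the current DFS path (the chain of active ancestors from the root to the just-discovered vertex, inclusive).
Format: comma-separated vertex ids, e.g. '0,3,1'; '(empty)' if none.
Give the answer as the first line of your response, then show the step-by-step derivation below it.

4,1,3

step 1: discover 4; path=4; order=4
step 2: discover 0; path=4>0; order=4,0
step 3: discover 2; path=4>0>2; order=4,0,2
step 4: discover 1; path=4>1; order=4,0,2,1
step 5: discover 3; path=4>1>3; order=4,0,2,1,3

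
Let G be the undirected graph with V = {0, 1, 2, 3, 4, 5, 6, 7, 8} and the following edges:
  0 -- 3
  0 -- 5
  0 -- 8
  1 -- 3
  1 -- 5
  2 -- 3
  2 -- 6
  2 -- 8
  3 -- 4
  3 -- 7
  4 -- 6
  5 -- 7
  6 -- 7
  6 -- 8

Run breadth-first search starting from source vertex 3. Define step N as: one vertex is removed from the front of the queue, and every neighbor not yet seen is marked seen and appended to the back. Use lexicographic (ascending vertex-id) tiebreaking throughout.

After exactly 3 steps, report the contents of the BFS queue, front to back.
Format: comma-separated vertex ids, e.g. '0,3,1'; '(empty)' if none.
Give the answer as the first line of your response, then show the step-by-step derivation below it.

2,4,7,5,8

step 1: dequeue 3; queue=[0,1,2,4,7]; order=3
step 2: dequeue 0; queue=[1,2,4,7,5,8]; order=3,0
step 3: dequeue 1; queue=[2,4,7,5,8]; order=3,0,1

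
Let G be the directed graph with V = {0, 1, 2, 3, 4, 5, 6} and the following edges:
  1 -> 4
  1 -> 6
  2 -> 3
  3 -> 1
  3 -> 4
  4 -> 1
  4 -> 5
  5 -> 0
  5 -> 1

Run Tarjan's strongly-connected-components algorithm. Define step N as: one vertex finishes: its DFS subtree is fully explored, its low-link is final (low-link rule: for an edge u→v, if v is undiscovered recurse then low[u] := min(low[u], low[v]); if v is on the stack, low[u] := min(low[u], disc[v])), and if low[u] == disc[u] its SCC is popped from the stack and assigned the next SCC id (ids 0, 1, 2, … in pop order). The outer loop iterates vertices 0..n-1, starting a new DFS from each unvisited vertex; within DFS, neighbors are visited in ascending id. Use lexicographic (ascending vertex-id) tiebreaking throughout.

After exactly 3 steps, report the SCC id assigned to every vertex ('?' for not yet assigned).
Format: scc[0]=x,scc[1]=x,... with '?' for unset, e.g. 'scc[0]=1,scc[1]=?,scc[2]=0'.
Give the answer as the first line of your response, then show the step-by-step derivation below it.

scc[0]=0,scc[1]=?,scc[2]=?,scc[3]=?,scc[4]=?,scc[5]=?,scc[6]=?

step 1: low=(low[0]=0,low[1]=?,low[2]=?,low[3]=?,low[4]=?,low[5]=?,low[6]=?); scc=(scc[0]=0,scc[1]=?,scc[2]=?,scc[3]=?,scc[4]=?,scc[5]=?,scc[6]=?)
step 2: low=(low[0]=0,low[1]=1,low[2]=?,low[3]=?,low[4]=1,low[5]=1,low[6]=?); scc=(scc[0]=0,scc[1]=?,scc[2]=?,scc[3]=?,scc[4]=?,scc[5]=?,scc[6]=?)
step 3: low=(low[0]=0,low[1]=1,low[2]=?,low[3]=?,low[4]=1,low[5]=1,low[6]=?); scc=(scc[0]=0,scc[1]=?,scc[2]=?,scc[3]=?,scc[4]=?,scc[5]=?,scc[6]=?)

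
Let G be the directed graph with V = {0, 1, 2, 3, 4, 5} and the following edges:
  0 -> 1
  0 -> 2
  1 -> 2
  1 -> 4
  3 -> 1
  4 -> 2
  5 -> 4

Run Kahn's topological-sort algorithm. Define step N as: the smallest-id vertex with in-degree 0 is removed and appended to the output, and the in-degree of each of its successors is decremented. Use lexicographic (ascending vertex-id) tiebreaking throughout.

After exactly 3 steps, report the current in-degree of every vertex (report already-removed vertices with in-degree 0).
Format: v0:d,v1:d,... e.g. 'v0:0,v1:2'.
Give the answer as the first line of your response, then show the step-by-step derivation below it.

v0:0,v1:0,v2:1,v3:0,v4:1,v5:0

step 1: output 0; order=[0]; indeg=(0,1,2,0,2,0)
step 2: output 3; order=[0,3]; indeg=(0,0,2,0,2,0)
step 3: output 1; order=[0,3,1]; indeg=(0,0,1,0,1,0)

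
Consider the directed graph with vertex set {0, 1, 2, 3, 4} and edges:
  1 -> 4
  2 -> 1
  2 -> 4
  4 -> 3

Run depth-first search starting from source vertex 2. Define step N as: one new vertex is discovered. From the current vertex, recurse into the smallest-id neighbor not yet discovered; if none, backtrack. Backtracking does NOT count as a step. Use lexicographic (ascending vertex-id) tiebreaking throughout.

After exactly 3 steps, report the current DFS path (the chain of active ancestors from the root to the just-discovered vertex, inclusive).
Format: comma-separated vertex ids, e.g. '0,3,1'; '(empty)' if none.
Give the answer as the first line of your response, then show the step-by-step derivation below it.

2,1,4

step 1: discover 2; path=2; order=2
step 2: discover 1; path=2>1; order=2,1
step 3: discover 4; path=2>1>4; order=2,1,4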